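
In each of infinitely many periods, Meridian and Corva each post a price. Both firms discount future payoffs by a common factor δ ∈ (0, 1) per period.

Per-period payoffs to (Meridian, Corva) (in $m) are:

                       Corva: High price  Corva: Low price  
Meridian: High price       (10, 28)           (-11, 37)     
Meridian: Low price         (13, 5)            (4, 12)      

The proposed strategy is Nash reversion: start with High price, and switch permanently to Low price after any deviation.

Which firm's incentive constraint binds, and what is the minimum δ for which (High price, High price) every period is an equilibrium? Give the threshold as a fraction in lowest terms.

Meridian: cooperation gives 10 each period; deviation gives 13 once then 4 forever.
  10/(1−δ) ≥ 13 + 4δ/(1−δ) ⇒ δ ≥ 3/9 = 1/3.
Corva: cooperation gives 28 each period; deviation gives 37 once then 12 forever.
  δ ≥ 9/25.
Both must hold, so the binding constraint is Corva's: δ ≥ 9/25.

Corva; δ ≥ 9/25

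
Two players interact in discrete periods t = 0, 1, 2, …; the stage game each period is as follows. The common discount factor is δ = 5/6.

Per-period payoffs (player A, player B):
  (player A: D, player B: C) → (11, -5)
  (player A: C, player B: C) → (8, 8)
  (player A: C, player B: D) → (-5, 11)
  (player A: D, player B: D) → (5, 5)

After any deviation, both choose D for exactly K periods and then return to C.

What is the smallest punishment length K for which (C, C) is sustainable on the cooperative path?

2

Need Σ_{k=1}^{K} δ^k ≥ (11−8)/(8−5) = 1.0000 at δ = 5/6.
At K = 1 the sum is 0.8333 < 1.0000; at K = 2 it is 1.5278 ≥ 1.0000.
So the minimum punishment length is K = 2.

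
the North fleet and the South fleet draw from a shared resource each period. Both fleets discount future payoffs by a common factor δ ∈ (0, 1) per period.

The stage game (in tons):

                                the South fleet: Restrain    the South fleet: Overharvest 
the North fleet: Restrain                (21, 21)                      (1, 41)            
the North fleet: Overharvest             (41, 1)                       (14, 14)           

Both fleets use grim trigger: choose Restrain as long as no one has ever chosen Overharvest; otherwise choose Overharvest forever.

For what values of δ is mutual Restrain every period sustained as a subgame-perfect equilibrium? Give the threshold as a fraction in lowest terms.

21/(1−δ) ≥ 41 + 14δ/(1−δ)
21 ≥ 41 − 27δ
δ ≥ 20/27.

20/27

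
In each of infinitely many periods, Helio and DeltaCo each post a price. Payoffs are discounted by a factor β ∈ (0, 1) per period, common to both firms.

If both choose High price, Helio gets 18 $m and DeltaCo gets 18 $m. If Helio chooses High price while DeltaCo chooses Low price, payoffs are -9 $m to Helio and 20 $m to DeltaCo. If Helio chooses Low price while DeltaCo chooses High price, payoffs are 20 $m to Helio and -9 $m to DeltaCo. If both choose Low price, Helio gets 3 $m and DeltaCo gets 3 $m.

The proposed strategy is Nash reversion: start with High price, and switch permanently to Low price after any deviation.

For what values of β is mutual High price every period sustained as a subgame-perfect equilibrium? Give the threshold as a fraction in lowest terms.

One-period gain from deviating is 20 − 18 = 2. The loss is 18 − 3 = 15 in every subsequent period, with present value 15·β/(1−β).
Deviation is unprofitable when 15·β/(1−β) ≥ 2, i.e. β/(1−β) ≥ 2/15.
Equivalently β ≥ 2/(2+15) = 2/17.

2/17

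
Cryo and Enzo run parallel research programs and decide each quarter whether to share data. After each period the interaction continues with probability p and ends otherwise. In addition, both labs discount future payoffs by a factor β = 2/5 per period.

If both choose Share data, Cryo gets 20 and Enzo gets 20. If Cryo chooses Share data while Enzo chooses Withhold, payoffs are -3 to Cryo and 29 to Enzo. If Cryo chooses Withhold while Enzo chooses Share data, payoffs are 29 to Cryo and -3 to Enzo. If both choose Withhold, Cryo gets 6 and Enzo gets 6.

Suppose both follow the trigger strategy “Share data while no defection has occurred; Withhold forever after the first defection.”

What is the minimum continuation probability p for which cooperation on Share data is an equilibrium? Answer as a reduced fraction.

With continuation probability p and discount β, the effective per-period discount factor is βp.
Grim-trigger IC: βp ≥ (29−20)/(29−6) = 9/23.
So p ≥ (9/23)/(2/5) = 45/46.

45/46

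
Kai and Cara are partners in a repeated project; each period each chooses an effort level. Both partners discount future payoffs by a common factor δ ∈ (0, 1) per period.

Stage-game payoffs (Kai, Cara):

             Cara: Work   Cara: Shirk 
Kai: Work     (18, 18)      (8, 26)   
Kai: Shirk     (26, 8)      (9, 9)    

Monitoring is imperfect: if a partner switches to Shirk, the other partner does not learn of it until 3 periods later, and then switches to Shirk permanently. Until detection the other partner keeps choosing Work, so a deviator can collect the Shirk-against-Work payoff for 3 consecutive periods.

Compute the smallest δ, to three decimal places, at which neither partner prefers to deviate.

The best deviation is to choose Shirk for all 3 undetected periods, earning 26 each, then 9 forever once detected.
Deviation value: 26(1−δ^3)/(1−δ) + 9δ^3/(1−δ); cooperation value: 18/(1−δ).
IC: 18 ≥ 26(1−δ^3) + 9δ^3 = 26 − 17δ^3.
So δ^3 ≥ 8/17, giving δ ≥ (8/17)^(1/3) ≈ 0.778.

0.778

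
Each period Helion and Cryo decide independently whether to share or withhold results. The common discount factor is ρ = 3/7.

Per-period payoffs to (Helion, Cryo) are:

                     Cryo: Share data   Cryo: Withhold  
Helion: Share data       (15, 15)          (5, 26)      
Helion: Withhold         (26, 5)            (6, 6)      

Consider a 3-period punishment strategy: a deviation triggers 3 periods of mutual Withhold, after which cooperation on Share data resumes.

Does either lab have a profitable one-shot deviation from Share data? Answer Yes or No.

IC: ρ+…+ρ^3 ≥ (26−15)/(15−6) = 11/9.
At ρ = 3/7: partial sum = 0.6910 < 1.2222. Cooperation not sustainable.

Yes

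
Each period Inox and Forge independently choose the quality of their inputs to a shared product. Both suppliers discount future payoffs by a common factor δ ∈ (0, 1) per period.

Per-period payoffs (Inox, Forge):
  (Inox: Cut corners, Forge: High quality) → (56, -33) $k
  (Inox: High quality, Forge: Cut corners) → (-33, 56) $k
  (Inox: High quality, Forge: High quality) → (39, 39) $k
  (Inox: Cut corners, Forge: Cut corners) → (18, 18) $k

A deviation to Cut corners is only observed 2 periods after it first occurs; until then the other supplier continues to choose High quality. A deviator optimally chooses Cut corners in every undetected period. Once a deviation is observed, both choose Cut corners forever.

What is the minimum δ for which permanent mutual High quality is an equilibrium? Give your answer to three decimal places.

Deviating for the 2 undetected periods gains 56−39 = 17 per period over cooperation, then loses 39−18 = 21 per period forever once punishment starts.
Gain: 17(1 + δ + … + δ^1); loss: 21·δ^2/(1−δ).
No profitable deviation ⇔ 17(1−δ^2) ≤ 21·δ^2, i.e. δ^2 ≥ 17/(17+21) = 17/38.
Hence δ ≥ (17/38)^(1/2) ≈ 0.669.

0.669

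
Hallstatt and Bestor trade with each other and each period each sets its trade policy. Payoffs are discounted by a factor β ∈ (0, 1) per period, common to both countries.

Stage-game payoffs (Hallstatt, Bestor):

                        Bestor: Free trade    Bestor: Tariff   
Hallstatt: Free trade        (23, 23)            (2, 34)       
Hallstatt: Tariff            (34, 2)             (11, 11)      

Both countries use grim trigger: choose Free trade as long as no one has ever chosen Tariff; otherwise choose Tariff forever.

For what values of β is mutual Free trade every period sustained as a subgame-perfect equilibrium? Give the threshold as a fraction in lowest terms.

23/(1−β) ≥ 34 + 11β/(1−β)
23 ≥ 34 − 23β
β ≥ 11/23.

11/23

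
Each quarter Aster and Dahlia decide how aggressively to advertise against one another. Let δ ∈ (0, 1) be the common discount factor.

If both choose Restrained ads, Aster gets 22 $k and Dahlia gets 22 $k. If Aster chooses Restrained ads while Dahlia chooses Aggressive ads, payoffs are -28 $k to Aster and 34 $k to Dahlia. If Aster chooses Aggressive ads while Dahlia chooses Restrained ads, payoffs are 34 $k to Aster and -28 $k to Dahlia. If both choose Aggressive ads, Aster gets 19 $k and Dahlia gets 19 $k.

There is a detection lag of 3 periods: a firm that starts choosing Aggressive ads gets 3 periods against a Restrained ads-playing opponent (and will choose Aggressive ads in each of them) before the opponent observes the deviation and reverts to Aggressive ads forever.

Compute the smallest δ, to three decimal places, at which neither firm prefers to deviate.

The best deviation is to choose Aggressive ads for all 3 undetected periods, earning 34 each, then 19 forever once detected.
Deviation value: 34(1−δ^3)/(1−δ) + 19δ^3/(1−δ); cooperation value: 22/(1−δ).
IC: 22 ≥ 34(1−δ^3) + 19δ^3 = 34 − 15δ^3.
So δ^3 ≥ 12/15 = 4/5, giving δ ≥ (4/5)^(1/3) ≈ 0.928.

0.928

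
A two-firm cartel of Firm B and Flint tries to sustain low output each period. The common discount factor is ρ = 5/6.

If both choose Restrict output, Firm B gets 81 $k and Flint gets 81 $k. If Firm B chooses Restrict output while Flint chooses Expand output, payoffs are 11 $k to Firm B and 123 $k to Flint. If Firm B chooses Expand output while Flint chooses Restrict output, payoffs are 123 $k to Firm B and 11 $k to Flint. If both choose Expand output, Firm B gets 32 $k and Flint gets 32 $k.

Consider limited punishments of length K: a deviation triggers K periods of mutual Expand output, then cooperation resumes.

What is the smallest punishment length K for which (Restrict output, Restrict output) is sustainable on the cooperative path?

2

IC: ρ(1−ρ^K)/(1−ρ) ≥ (123−81)/(81−32) = 6/7.
With ρ = 5/6: need 1 − ρ^K ≥ 6/7·(1−5/6)/(5/6), i.e. ρ^K ≤ 0.8286.
Since (5/6)^1 = 0.8333 and (5/6)^2 = 0.6944, the smallest such K is 2.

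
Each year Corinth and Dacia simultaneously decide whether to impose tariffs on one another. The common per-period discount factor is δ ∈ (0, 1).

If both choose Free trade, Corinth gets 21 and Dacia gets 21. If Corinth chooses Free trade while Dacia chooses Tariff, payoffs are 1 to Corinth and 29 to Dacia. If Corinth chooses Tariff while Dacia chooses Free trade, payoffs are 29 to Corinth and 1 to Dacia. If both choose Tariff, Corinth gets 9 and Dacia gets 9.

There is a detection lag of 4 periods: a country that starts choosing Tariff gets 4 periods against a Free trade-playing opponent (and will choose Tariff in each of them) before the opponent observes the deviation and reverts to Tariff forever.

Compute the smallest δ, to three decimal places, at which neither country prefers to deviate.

A deviator earns 29 for 4 periods, then 9 forever; cooperating earns 21 forever. Multiplying the IC by (1−δ):
21 ≥ 29(1−δ^4) + 9δ^4, so 20·δ^4 ≥ 8 and δ^4 ≥ 2/5.
δ ≥ (2/5)^(1/4) ≈ 0.795.

0.795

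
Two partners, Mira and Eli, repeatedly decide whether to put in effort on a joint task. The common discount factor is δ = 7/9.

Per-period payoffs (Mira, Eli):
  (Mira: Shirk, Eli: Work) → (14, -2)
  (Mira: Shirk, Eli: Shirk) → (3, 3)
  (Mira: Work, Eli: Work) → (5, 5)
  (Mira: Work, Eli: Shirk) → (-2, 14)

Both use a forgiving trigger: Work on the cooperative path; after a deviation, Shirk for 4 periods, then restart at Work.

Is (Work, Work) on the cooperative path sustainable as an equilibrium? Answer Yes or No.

No

Comparing payoff streams over the 5 periods until play realigns: cooperate → 5(1+δ+…+δ^4); deviate → 14 + 3(δ+…+δ^4).
Cooperation is sustained iff (5−3)(δ+…+δ^4) ≥ 14−5.
δ+…+δ^4 = 7/9·(1−(7/9)^4)/(1−7/9) = 2.2192, and (14−5)/(5−3) = 4.5000.
2.2192 < 4.5000, so cooperation is not sustainable.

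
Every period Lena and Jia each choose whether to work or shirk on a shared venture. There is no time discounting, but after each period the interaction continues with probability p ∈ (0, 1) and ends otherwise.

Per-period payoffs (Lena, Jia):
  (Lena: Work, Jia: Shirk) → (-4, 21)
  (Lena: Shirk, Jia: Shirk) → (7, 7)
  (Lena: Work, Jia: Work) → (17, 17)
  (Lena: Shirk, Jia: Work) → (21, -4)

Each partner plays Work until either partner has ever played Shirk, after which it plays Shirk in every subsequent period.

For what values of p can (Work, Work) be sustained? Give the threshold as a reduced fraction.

2/7

With no time discounting, the continuation probability p plays the role of the discount factor.
Grim-trigger IC: 17/(1−p) ≥ 21 + 7p/(1−p) ⇒ p ≥ (21−17)/(21−7) = 2/7.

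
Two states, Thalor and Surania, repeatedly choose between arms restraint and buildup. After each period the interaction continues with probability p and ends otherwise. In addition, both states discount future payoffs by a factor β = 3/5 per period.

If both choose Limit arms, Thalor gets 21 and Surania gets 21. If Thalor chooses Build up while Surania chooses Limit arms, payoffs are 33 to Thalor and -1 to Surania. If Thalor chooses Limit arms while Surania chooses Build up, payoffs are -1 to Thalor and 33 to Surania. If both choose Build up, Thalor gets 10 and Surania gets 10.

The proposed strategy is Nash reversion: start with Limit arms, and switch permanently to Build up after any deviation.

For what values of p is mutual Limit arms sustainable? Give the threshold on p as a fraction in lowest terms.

20/23

With continuation probability p and discount β, the effective per-period discount factor is βp.
Grim-trigger IC: βp ≥ (33−21)/(33−10) = 12/23.
So p ≥ (12/23)/(3/5) = 20/23.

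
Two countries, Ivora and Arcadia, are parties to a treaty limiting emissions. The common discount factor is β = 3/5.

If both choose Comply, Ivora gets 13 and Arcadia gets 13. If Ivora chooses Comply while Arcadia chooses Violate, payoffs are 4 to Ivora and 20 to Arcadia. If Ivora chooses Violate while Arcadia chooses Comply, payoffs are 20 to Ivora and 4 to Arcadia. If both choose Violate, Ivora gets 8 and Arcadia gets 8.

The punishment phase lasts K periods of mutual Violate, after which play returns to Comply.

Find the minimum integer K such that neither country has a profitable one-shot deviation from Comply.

No profitable deviation requires (13−8)(β+…+β^K) ≥ 20−13, i.e. β+…+β^K ≥ 7/5 ≈ 1.4000.
With β = 3/5, the partial sums are K=1: 0.6000, K=2: 0.9600, K=3: 1.1760, K=4: 1.3056, K=5: 1.3834, K=6: 1.4300.
K = 6 is the first length at which the sum reaches 1.4000.

6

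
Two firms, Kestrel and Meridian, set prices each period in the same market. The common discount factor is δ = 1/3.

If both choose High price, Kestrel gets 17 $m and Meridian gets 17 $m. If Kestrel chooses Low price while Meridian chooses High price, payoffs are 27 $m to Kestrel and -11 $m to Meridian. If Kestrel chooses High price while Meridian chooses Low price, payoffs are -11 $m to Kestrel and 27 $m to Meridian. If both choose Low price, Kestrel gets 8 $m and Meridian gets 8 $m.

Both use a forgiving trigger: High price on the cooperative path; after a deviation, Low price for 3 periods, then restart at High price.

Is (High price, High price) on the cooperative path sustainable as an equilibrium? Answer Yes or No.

A one-shot deviation gives 27 now, then 8 for 3 periods, then back to 17.
Gain from deviating: (27−17) today; loss: (17−8) in each of the next 3 periods.
No-deviation condition: (17−8)(δ+…+δ^3) ≥ 27−17, i.e. δ+…+δ^3 ≥ 10/9.
At δ = 1/3: δ+…+δ^3 = 0.4815 < 1.1111.
So cooperation is not sustainable.

No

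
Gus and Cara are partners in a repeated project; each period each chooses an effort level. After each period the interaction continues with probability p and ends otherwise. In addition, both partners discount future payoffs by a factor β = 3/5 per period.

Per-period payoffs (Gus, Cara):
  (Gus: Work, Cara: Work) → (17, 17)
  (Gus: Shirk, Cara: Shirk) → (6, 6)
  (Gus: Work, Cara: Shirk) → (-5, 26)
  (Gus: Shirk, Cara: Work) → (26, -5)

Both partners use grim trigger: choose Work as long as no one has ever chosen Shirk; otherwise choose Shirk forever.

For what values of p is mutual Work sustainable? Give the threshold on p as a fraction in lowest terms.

With continuation probability p and discount β, the effective per-period discount factor is βp.
Grim-trigger IC: βp ≥ (26−17)/(26−6) = 9/20.
So p ≥ (9/20)/(3/5) = 3/4.

3/4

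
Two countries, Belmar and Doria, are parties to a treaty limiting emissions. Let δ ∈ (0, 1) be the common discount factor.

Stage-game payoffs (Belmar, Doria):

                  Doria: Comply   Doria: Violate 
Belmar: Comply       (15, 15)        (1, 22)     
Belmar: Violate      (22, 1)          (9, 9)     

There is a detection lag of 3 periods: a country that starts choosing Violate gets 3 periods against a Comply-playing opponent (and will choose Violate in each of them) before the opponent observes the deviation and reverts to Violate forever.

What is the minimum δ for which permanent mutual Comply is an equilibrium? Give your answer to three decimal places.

The best deviation is to choose Violate for all 3 undetected periods, earning 22 each, then 9 forever once detected.
Deviation value: 22(1−δ^3)/(1−δ) + 9δ^3/(1−δ); cooperation value: 15/(1−δ).
IC: 15 ≥ 22(1−δ^3) + 9δ^3 = 22 − 13δ^3.
So δ^3 ≥ 7/13, giving δ ≥ (7/13)^(1/3) ≈ 0.814.

0.814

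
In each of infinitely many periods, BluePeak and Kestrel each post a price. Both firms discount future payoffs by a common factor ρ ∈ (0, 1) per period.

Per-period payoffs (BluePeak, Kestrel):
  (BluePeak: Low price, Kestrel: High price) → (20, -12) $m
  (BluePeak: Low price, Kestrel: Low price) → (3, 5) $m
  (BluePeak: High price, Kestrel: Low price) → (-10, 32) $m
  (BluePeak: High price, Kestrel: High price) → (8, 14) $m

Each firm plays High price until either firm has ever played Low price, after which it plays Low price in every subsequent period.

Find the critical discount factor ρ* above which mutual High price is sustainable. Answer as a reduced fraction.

BluePeak's threshold: (20−8)/(20−3) = 12/17.
Kestrel's threshold: (32−14)/(32−5) = 2/3.
12/17 > 2/3, so BluePeak binds and ρ* = 12/17.

12/17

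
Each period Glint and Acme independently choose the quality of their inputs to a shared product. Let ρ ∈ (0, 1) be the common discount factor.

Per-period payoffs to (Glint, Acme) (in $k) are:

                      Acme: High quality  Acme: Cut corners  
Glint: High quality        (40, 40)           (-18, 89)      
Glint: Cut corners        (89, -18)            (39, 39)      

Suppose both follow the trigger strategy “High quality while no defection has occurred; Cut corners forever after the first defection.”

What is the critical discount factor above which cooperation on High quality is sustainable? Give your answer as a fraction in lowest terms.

Cooperation forever yields 40 each period: 40/(1−ρ).
Deviating yields 89 once, then 39 forever: 89 + 39ρ/(1−ρ).
No profitable deviation requires 40/(1−ρ) ≥ 89 + 39ρ/(1−ρ).
Multiplying by (1−ρ): 40 ≥ 89(1−ρ) + 39ρ = 89 − 50ρ.
So 50ρ ≥ 49, i.e. ρ ≥ 49/50.

49/50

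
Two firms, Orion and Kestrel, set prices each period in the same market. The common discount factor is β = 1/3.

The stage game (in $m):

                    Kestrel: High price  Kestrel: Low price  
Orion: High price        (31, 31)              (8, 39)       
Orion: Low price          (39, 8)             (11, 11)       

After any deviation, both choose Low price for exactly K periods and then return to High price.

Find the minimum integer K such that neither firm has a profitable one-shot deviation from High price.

2

IC: β(1−β^K)/(1−β) ≥ (39−31)/(31−11) = 2/5.
With β = 1/3: need 1 − β^K ≥ 2/5·(1−1/3)/(1/3), i.e. β^K ≤ 0.2000.
Since (1/3)^1 = 0.3333 and (1/3)^2 = 0.1111, the smallest such K is 2.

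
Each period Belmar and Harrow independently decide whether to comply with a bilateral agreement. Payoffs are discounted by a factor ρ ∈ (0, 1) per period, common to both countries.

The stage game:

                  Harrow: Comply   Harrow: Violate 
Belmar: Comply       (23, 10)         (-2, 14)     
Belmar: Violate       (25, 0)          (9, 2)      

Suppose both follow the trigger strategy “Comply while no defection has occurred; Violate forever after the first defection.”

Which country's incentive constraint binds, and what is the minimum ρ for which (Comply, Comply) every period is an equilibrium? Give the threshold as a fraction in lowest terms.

Harrow; ρ ≥ 1/3

Belmar's threshold: (25−23)/(25−9) = 1/8.
Harrow's threshold: (14−10)/(14−2) = 1/3.
1/8 < 1/3, so Harrow binds and ρ* = 1/3.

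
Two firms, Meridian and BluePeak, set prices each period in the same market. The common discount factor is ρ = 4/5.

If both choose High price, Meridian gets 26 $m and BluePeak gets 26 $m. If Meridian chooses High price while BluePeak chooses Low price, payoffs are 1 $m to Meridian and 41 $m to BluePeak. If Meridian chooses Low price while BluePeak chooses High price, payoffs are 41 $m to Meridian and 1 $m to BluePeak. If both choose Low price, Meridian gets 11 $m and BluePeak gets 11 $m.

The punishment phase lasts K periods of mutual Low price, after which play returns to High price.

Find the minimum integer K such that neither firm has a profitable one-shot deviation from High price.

2

No profitable deviation requires (26−11)(ρ+…+ρ^K) ≥ 41−26, i.e. ρ+…+ρ^K ≥ 1 ≈ 1.0000.
With ρ = 4/5, the partial sums are K=1: 0.8000, K=2: 1.4400.
K = 2 is the first length at which the sum reaches 1.0000.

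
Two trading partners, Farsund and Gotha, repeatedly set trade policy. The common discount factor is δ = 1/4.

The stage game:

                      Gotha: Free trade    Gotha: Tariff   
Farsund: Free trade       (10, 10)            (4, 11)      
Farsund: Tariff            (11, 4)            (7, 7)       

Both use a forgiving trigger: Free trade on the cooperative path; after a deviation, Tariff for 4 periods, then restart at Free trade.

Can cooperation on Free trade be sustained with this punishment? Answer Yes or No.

No

Comparing payoff streams over the 5 periods until play realigns: cooperate → 10(1+δ+…+δ^4); deviate → 11 + 7(δ+…+δ^4).
Cooperation is sustained iff (10−7)(δ+…+δ^4) ≥ 11−10.
δ+…+δ^4 = 1/4·(1−(1/4)^4)/(1−1/4) = 0.3320, and (11−10)/(10−7) = 0.3333.
0.3320 < 0.3333, so cooperation is not sustainable.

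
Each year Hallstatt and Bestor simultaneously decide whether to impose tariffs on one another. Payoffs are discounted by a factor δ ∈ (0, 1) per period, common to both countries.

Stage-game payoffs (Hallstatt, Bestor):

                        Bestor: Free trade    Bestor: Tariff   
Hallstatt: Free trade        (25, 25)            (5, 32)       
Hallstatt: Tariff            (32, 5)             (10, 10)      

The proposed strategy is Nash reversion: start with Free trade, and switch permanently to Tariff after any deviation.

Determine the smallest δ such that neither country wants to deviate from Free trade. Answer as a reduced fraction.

25/(1−δ) ≥ 32 + 10δ/(1−δ)
25 ≥ 32 − 22δ
δ ≥ 7/22.

7/22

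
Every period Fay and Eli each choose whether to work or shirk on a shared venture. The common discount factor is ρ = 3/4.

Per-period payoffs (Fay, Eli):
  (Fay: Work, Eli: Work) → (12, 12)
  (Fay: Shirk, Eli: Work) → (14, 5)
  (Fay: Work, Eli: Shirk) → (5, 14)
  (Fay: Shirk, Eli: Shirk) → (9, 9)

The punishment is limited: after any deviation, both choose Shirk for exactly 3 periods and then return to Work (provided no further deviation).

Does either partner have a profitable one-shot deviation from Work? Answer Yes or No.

A one-shot deviation gives 14 now, then 9 for 3 periods, then back to 12.
Gain from deviating: (14−12) today; loss: (12−9) in each of the next 3 periods.
No-deviation condition: (12−9)(ρ+…+ρ^3) ≥ 14−12, i.e. ρ+…+ρ^3 ≥ 2/3.
At ρ = 3/4: ρ+…+ρ^3 = 1.7344 ≥ 0.6667.
So cooperation is sustainable.

No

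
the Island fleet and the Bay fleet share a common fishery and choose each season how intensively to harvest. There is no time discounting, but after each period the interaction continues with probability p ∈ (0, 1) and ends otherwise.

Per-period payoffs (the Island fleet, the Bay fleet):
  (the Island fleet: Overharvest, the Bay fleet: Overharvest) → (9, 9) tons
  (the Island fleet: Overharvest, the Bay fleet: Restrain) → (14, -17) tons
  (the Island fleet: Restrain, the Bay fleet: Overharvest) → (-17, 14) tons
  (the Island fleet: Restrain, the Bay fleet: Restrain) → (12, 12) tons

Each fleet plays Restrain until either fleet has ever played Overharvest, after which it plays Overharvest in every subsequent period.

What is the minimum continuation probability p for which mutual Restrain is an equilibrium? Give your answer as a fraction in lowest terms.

Expected cooperation value is 12 + p·12 + p²·12 + … = 12/(1−p); deviation gives 14 + p·9/(1−p).
12 ≥ 14(1−p) + 9p ⇒ 5p ≥ 2 ⇒ p ≥ 2/5.

2/5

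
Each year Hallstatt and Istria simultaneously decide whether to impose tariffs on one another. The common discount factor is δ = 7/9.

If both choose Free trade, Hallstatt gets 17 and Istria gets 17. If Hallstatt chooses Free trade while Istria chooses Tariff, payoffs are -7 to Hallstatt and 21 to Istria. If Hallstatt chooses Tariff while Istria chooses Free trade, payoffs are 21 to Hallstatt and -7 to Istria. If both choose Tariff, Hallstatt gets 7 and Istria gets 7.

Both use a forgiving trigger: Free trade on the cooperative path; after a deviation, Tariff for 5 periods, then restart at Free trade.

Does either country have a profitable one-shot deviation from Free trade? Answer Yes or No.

No

A one-shot deviation gives 21 now, then 7 for 5 periods, then back to 17.
Gain from deviating: (21−17) today; loss: (17−7) in each of the next 5 periods.
No-deviation condition: (17−7)(δ+…+δ^5) ≥ 21−17, i.e. δ+…+δ^5 ≥ 2/5.
At δ = 7/9: δ+…+δ^5 = 2.5038 ≥ 0.4000.
So cooperation is sustainable.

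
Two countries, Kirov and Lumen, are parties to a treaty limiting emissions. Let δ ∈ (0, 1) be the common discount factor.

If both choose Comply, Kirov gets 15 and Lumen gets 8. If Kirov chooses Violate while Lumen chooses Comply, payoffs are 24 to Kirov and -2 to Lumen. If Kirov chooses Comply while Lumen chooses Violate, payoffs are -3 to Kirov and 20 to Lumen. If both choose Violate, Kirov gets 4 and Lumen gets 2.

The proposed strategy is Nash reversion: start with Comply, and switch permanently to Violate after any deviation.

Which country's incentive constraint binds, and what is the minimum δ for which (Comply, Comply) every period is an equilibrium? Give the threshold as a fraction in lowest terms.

Kirov: cooperation gives 15 each period; deviation gives 24 once then 4 forever.
  15/(1−δ) ≥ 24 + 4δ/(1−δ) ⇒ δ ≥ 9/20.
Lumen: cooperation gives 8 each period; deviation gives 20 once then 2 forever.
  δ ≥ 12/18 = 2/3.
Both must hold, so the binding constraint is Lumen's: δ ≥ 2/3.

Lumen; δ ≥ 2/3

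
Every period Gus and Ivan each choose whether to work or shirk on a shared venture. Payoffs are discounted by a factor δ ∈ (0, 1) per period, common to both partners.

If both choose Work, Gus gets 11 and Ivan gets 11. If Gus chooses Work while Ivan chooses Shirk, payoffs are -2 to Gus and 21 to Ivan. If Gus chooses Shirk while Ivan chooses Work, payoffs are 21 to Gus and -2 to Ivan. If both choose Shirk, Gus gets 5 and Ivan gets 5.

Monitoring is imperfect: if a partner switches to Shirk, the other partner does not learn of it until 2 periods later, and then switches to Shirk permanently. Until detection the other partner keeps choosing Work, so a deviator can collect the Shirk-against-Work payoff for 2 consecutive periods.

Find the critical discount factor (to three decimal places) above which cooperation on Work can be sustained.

0.791

A deviator earns 21 for 2 periods, then 5 forever; cooperating earns 11 forever. Multiplying the IC by (1−δ):
11 ≥ 21(1−δ^2) + 5δ^2, so 16·δ^2 ≥ 10 and δ^2 ≥ 5/8.
δ ≥ (5/8)^(1/2) ≈ 0.791.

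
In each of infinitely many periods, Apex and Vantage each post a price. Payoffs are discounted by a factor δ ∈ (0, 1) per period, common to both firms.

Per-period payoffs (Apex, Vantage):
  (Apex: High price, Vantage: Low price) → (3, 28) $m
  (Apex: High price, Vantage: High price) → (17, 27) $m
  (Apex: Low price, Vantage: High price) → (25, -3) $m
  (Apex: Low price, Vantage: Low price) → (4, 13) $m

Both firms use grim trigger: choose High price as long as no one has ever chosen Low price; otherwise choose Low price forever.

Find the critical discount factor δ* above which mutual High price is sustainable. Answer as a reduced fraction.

8/21

Apex's threshold: (25−17)/(25−4) = 8/21.
Vantage's threshold: (28−27)/(28−13) = 1/15.
8/21 > 1/15, so Apex binds and δ* = 8/21.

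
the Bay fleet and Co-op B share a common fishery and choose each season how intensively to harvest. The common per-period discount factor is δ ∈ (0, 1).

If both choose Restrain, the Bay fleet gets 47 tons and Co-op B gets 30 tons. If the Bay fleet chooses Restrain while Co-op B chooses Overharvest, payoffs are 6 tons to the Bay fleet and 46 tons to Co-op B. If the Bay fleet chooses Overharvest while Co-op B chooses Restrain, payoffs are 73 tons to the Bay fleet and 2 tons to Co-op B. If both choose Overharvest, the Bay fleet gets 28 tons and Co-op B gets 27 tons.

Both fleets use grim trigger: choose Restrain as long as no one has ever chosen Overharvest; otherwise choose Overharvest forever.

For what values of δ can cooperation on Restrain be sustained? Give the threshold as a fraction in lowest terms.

16/19

the Bay fleet's threshold: (73−47)/(73−28) = 26/45.
Co-op B's threshold: (46−30)/(46−27) = 16/19.
26/45 < 16/19, so Co-op B binds and δ* = 16/19.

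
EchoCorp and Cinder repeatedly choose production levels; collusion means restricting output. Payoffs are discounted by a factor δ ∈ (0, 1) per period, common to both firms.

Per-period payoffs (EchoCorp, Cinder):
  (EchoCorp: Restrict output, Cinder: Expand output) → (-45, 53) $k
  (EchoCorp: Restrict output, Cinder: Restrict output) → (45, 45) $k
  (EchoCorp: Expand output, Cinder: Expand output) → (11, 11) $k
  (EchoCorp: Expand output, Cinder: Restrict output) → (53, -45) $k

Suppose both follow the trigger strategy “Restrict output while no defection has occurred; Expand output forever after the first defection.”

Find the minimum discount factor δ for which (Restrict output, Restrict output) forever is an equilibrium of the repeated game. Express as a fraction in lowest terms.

Under grim trigger the critical discount factor is (T−C)/(T−P) with T = 53, C = 45, P = 11.
δ* = (53−45)/(53−11) = 8/42 = 4/21.

4/21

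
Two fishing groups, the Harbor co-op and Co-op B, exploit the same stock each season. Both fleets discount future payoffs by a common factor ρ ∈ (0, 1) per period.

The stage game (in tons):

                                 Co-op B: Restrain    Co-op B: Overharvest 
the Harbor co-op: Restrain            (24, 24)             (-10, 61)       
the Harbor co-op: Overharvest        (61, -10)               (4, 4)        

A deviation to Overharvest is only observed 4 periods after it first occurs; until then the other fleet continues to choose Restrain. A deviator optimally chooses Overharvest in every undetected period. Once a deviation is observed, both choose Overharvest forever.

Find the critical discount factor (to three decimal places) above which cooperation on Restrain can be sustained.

0.898

The best deviation is to choose Overharvest for all 4 undetected periods, earning 61 each, then 4 forever once detected.
Deviation value: 61(1−ρ^4)/(1−ρ) + 4ρ^4/(1−ρ); cooperation value: 24/(1−ρ).
IC: 24 ≥ 61(1−ρ^4) + 4ρ^4 = 61 − 57ρ^4.
So ρ^4 ≥ 37/57, giving ρ ≥ (37/57)^(1/4) ≈ 0.898.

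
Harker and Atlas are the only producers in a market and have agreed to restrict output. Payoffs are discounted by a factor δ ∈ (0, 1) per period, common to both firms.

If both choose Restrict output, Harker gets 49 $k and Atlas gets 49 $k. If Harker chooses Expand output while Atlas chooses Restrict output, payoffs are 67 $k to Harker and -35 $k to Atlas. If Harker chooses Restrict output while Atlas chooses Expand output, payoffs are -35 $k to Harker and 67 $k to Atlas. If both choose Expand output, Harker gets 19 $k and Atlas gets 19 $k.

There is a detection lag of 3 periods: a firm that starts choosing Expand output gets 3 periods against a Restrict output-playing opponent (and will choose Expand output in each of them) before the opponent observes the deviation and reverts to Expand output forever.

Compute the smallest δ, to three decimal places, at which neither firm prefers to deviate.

0.721

The best deviation is to choose Expand output for all 3 undetected periods, earning 67 each, then 19 forever once detected.
Deviation value: 67(1−δ^3)/(1−δ) + 19δ^3/(1−δ); cooperation value: 49/(1−δ).
IC: 49 ≥ 67(1−δ^3) + 19δ^3 = 67 − 48δ^3.
So δ^3 ≥ 18/48 = 3/8, giving δ ≥ (3/8)^(1/3) ≈ 0.721.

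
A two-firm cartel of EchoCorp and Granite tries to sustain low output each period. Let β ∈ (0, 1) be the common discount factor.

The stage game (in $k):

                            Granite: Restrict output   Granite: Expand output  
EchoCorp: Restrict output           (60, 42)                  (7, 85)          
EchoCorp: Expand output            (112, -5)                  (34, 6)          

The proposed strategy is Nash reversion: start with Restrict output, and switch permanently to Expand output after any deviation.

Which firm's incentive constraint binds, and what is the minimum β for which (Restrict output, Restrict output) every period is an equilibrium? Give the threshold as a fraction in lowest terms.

EchoCorp: cooperation gives 60 each period; deviation gives 112 once then 34 forever.
  60/(1−β) ≥ 112 + 34β/(1−β) ⇒ β ≥ 52/78 = 2/3.
Granite: cooperation gives 42 each period; deviation gives 85 once then 6 forever.
  β ≥ 43/79.
Both must hold, so the binding constraint is EchoCorp's: β ≥ 2/3.

EchoCorp; β ≥ 2/3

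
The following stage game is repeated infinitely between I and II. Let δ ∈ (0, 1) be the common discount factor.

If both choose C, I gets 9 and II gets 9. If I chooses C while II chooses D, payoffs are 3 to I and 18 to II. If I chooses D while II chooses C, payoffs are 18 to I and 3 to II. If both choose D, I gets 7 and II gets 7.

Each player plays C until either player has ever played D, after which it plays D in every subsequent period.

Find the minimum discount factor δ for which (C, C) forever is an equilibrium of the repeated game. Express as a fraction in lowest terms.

9/11

One-period gain from deviating is 18 − 9 = 9. The loss is 9 − 7 = 2 in every subsequent period, with present value 2·δ/(1−δ).
Deviation is unprofitable when 2·δ/(1−δ) ≥ 9, i.e. δ/(1−δ) ≥ 9/2.
Equivalently δ ≥ 9/(9+2) = 9/11.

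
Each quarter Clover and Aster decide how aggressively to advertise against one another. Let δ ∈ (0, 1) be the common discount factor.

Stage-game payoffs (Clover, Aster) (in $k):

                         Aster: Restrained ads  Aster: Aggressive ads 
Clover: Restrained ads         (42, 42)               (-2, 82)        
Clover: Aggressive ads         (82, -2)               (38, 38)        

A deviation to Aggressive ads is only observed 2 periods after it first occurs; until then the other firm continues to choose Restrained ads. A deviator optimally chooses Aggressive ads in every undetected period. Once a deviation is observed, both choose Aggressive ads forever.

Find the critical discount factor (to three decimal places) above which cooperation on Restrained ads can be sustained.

Deviating for the 2 undetected periods gains 82−42 = 40 per period over cooperation, then loses 42−38 = 4 per period forever once punishment starts.
Gain: 40(1 + δ + … + δ^1); loss: 4·δ^2/(1−δ).
No profitable deviation ⇔ 40(1−δ^2) ≤ 4·δ^2, i.e. δ^2 ≥ 40/(40+4) = 10/11.
Hence δ ≥ (10/11)^(1/2) ≈ 0.953.

0.953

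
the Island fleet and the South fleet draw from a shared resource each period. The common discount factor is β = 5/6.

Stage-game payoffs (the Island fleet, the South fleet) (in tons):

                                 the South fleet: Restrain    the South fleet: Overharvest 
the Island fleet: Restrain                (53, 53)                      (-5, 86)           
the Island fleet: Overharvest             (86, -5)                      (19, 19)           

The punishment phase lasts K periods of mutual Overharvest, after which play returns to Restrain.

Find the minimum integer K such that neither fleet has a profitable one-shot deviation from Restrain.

2

Need Σ_{k=1}^{K} β^k ≥ (86−53)/(53−19) = 0.9706 at β = 5/6.
At K = 1 the sum is 0.8333 < 0.9706; at K = 2 it is 1.5278 ≥ 0.9706.
So the minimum punishment length is K = 2.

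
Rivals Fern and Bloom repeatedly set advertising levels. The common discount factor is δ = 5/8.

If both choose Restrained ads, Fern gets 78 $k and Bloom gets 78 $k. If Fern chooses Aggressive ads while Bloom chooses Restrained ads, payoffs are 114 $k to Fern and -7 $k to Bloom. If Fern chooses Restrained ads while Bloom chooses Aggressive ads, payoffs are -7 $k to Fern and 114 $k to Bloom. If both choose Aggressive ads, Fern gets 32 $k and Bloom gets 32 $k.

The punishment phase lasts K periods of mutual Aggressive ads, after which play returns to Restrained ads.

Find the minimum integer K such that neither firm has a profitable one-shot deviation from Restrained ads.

2

Need Σ_{k=1}^{K} δ^k ≥ (114−78)/(78−32) = 0.7826 at δ = 5/8.
At K = 1 the sum is 0.6250 < 0.7826; at K = 2 it is 1.0156 ≥ 0.7826.
So the minimum punishment length is K = 2.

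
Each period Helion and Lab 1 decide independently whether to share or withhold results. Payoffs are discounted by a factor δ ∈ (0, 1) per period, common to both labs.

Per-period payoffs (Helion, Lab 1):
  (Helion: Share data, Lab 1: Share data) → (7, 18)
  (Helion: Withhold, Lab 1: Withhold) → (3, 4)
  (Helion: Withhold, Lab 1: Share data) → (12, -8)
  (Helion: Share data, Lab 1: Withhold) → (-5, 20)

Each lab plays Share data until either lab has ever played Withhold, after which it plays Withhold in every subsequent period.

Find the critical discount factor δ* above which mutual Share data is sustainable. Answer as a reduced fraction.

5/9

Helion's threshold: (12−7)/(12−3) = 5/9.
Lab 1's threshold: (20−18)/(20−4) = 1/8.
5/9 > 1/8, so Helion binds and δ* = 5/9.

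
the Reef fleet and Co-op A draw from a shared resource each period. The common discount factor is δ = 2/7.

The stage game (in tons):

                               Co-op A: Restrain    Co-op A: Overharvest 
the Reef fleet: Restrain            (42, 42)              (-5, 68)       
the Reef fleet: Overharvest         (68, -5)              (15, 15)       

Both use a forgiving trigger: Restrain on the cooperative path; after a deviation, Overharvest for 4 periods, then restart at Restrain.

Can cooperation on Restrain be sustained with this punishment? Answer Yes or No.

IC: δ+…+δ^4 ≥ (68−42)/(42−15) = 26/27.
At δ = 2/7: partial sum = 0.3973 < 0.9630. Cooperation not sustainable.

No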